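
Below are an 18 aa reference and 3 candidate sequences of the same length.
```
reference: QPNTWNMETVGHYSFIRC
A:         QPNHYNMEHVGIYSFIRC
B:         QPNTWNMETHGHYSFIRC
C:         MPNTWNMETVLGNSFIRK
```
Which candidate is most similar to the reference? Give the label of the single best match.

Hamming distances to reference — A: 4; B: 1; C: 5.
Smallest is B with 1 mismatch.

B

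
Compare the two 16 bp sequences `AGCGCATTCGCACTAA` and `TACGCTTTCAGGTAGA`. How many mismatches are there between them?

Comparing position by position, 9 positions differ: 1 (A/T), 2 (G/A), 6 (A/T), 10 (G/A), 11 (C/G), 12 (A/G), 13 (C/T), 14 (T/A), 15 (A/G).

9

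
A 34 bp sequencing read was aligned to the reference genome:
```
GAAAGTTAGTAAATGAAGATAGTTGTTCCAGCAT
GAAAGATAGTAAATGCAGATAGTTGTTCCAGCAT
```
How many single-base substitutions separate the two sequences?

2

Comparing position by position, 2 sites differ: 6 (T/A), 16 (A/C).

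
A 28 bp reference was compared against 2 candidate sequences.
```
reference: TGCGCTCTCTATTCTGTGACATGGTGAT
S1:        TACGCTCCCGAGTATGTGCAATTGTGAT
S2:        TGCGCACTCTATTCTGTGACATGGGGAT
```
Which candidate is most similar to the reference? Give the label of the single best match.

S2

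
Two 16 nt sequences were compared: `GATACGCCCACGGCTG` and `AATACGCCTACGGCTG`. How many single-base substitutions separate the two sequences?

2

Mismatches (1-based): base 1: G→A; base 9: C→T.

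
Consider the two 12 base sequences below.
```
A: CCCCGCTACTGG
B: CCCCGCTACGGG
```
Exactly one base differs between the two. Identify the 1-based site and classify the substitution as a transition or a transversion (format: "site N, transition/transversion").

The sequences differ only at site 10: T→G (pyrimidine→purine), a transversion.

site 10, transversion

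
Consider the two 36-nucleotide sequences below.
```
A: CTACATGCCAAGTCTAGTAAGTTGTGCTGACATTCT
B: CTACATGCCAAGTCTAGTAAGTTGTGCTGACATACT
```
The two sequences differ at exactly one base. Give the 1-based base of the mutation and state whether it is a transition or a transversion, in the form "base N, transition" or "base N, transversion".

Base 34 changes T→A. T is a pyrimidine and A is a purine, so this is a transversion.

base 34, transversion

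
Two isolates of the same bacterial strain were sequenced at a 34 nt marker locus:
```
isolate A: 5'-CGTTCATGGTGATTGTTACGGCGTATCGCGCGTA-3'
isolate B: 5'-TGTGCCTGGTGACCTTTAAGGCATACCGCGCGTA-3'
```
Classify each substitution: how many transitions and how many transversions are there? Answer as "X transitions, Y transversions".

5 transitions, 4 transversions

Mismatches (1-based):
base 1: C→T (pyrimidine→pyrimidine, transition)
base 4: T→G (pyrimidine→purine, transversion)
base 6: A→C (purine→pyrimidine, transversion)
base 13: T→C (pyrimidine→pyrimidine, transition)
base 14: T→C (pyrimidine→pyrimidine, transition)
base 15: G→T (purine→pyrimidine, transversion)
base 19: C→A (pyrimidine→purine, transversion)
base 23: G→A (purine→purine, transition)
base 26: T→C (pyrimidine→pyrimidine, transition)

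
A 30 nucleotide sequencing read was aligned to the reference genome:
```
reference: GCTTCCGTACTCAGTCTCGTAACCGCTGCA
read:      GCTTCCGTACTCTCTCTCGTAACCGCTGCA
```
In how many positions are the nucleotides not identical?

2

The sequences differ at positions 13, 14 (1-based) — 2 in total.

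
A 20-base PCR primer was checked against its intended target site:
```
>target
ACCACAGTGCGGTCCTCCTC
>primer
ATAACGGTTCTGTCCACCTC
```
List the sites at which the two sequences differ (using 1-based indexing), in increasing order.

Differences at site 2 (C→T), site 3 (C→A), site 6 (A→G), site 9 (G→T), site 11 (G→T), site 16 (T→A).

2, 3, 6, 9, 11, 16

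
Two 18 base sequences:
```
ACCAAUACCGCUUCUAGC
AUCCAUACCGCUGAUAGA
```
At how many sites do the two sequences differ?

Mismatches (1-based): site 2: C→U; site 4: A→C; site 13: U→G; site 14: C→A; site 18: C→A.

5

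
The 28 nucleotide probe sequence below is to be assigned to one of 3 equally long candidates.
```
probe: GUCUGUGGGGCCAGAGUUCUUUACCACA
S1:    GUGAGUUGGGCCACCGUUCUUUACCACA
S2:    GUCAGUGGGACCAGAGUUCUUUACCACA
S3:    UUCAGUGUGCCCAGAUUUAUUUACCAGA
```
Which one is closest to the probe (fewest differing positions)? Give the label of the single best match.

S1 differs at 5 positions; S2 differs at 2 positions; S3 differs at 7 positions. The closest is S2.

S2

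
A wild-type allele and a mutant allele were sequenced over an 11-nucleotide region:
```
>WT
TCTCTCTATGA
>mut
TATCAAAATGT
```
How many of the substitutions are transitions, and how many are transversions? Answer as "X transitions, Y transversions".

0 transitions, 5 transversions

Transitions (purine↔purine or pyrimidine↔pyrimidine): none.
Transversions (purine↔pyrimidine): 2 C→A, 5 T→A, 6 C→A, 7 T→A, 11 A→T.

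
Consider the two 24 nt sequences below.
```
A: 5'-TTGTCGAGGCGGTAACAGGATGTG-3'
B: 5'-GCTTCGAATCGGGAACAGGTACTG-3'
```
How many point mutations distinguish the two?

Comparing position by position, 9 positions differ: 1 (T/G), 2 (T/C), 3 (G/T), 8 (G/A), 9 (G/T), 13 (T/G), 20 (A/T), 21 (T/A), 22 (G/C).

9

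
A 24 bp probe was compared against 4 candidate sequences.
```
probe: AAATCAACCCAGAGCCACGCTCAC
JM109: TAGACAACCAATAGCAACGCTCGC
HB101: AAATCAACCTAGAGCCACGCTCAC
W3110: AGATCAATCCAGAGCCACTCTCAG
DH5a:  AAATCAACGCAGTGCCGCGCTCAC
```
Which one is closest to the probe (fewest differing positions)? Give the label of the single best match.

JM109 differs at 7 positions; HB101 differs at 1 position; W3110 differs at 4 positions; DH5a differs at 3 positions. The closest is HB101.

HB101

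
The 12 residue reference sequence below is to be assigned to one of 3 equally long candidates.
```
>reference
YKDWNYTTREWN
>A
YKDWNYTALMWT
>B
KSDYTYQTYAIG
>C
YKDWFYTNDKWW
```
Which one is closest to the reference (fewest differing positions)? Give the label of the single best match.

A

A differs at 4 positions; B differs at 9 positions; C differs at 5 positions. The closest is A.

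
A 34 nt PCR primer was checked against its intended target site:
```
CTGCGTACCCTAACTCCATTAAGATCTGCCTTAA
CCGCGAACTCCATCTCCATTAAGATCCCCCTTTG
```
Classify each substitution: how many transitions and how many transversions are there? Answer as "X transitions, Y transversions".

5 transitions, 4 transversions

Mismatches (1-based):
position 2: T→C (pyrimidine→pyrimidine, transition)
position 6: T→A (pyrimidine→purine, transversion)
position 9: C→T (pyrimidine→pyrimidine, transition)
position 11: T→C (pyrimidine→pyrimidine, transition)
position 13: A→T (purine→pyrimidine, transversion)
position 27: T→C (pyrimidine→pyrimidine, transition)
position 28: G→C (purine→pyrimidine, transversion)
position 33: A→T (purine→pyrimidine, transversion)
position 34: A→G (purine→purine, transition)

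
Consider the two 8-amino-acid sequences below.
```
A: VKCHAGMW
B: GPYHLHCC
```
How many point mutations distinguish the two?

Comparing position by position, 7 positions differ: 1 (V/G), 2 (K/P), 3 (C/Y), 5 (A/L), 6 (G/H), 7 (M/C), 8 (W/C).

7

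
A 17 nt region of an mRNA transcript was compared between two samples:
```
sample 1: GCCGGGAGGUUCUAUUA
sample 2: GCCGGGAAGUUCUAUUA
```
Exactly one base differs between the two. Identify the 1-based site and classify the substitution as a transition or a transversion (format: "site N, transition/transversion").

site 8, transition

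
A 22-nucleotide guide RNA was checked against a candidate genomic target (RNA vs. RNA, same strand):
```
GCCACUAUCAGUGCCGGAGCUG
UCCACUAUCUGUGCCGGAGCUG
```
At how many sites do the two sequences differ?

Mismatches (1-based): site 1: G→U; site 10: A→U.

2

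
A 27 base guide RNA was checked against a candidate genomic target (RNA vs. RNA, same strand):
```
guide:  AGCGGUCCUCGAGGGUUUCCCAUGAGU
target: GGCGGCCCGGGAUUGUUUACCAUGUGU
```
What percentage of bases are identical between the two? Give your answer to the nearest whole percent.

Mismatches at positions 1, 6, 9, 10, 13, 14, 19, 25 (1-based): 8 of 27.
Identical positions: 19/27 = 70.37% → 70%.

70%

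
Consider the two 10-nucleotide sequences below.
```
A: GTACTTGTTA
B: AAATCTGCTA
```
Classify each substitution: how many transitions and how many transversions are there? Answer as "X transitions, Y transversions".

Transitions (purine↔purine or pyrimidine↔pyrimidine): 1 G→A, 4 C→T, 5 T→C, 8 T→C.
Transversions (purine↔pyrimidine): 2 T→A.

4 transitions, 1 transversion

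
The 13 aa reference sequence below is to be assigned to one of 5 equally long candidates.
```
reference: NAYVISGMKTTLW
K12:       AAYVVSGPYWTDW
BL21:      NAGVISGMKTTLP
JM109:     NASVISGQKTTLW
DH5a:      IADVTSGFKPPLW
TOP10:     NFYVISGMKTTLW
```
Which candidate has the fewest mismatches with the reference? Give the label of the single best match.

TOP10

K12 differs at 6 residues; BL21 differs at 2 residues; JM109 differs at 2 residues; DH5a differs at 6 residues; TOP10 differs at 1 residue. The closest is TOP10.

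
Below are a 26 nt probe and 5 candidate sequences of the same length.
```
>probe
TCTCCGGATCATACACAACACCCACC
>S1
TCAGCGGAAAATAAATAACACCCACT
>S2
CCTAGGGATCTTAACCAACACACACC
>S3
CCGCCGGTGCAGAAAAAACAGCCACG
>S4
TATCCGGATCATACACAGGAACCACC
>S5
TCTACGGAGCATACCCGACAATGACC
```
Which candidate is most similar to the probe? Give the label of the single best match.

S1 differs at 7 bases; S2 differs at 7 bases; S3 differs at 9 bases; S4 differs at 4 bases; S5 differs at 7 bases. The closest is S4.

S4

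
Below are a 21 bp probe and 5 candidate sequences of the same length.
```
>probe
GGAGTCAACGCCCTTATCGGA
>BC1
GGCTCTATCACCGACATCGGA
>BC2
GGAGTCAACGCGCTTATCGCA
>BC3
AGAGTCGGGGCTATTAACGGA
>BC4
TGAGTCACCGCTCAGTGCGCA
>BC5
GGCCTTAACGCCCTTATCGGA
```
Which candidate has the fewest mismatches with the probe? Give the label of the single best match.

BC2

BC1 differs at 9 bases; BC2 differs at 2 bases; BC3 differs at 7 bases; BC4 differs at 8 bases; BC5 differs at 3 bases. The closest is BC2.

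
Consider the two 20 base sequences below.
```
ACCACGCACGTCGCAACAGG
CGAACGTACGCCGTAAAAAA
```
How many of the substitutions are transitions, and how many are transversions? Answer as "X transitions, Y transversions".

5 transitions, 4 transversions

Transitions (purine↔purine or pyrimidine↔pyrimidine): 7 C→T, 11 T→C, 14 C→T, 19 G→A, 20 G→A.
Transversions (purine↔pyrimidine): 1 A→C, 2 C→G, 3 C→A, 17 C→A.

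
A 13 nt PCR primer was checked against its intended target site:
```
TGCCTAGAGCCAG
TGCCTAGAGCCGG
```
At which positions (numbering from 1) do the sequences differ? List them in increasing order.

Differences at position 12 (A→G).

12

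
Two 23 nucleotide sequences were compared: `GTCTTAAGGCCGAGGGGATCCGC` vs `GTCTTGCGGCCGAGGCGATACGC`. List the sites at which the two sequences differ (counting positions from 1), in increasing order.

6, 7, 16, 20

Scanning 1-based: 6: A/G; 7: A/C; 16: G/C; 20: C/A.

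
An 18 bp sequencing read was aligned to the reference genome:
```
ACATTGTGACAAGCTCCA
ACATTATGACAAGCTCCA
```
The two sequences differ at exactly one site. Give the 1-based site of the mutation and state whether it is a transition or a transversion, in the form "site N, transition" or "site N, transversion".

site 6, transition

Site 6 changes G→A. G is a purine and A is a purine, so this is a transition.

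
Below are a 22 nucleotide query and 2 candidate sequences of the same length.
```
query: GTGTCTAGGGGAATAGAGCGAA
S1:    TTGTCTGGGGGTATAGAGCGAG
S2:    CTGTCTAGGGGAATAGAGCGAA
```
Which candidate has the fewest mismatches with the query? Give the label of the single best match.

S2

S1 differs at 4 positions; S2 differs at 1 position. The closest is S2.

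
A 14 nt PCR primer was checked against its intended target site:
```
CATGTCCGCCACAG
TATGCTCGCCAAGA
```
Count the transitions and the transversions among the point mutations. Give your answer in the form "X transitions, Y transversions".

Mismatches (1-based):
base 1: C→T (pyrimidine→pyrimidine, transition)
base 5: T→C (pyrimidine→pyrimidine, transition)
base 6: C→T (pyrimidine→pyrimidine, transition)
base 12: C→A (pyrimidine→purine, transversion)
base 13: A→G (purine→purine, transition)
base 14: G→A (purine→purine, transition)

5 transitions, 1 transversion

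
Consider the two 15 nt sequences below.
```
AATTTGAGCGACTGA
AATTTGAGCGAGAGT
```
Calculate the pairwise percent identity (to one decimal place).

Mismatches at positions 12, 13, 15 (1-based): 3 of 15.
Identical positions: 12/15 = 80% → 80.0%.

80.0%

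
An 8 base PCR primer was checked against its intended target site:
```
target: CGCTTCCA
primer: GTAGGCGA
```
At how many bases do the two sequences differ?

Comparing position by position, 6 bases differ: 1 (C/G), 2 (G/T), 3 (C/A), 4 (T/G), 5 (T/G), 7 (C/G).

6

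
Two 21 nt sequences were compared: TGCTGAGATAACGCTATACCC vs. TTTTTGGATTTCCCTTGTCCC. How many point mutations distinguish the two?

10

The sequences differ at bases 2, 3, 5, 6, 10, 11, 13, 16, 17, 18 (1-based) — 10 in total.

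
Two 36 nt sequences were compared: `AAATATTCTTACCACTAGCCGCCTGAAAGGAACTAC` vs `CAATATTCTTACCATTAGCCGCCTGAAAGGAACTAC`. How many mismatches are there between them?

2

Mismatches (1-based): base 1: A→C; base 15: C→T.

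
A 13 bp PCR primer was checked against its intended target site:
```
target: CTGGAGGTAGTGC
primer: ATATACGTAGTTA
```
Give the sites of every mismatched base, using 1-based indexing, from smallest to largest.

1, 3, 4, 6, 12, 13

Differences at site 1 (C→A), site 3 (G→A), site 4 (G→T), site 6 (G→C), site 12 (G→T), site 13 (C→A).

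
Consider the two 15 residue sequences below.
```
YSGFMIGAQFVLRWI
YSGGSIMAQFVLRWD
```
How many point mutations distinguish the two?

The sequences differ at positions 4, 5, 7, 15 (1-based) — 4 in total.

4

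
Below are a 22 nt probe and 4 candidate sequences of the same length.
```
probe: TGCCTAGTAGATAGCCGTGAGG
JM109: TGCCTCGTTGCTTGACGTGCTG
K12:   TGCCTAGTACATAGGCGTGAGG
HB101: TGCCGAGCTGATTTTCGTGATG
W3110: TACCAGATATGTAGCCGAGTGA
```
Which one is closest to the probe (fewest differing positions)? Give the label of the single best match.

K12

Hamming distances to probe — JM109: 7; K12: 2; HB101: 7; W3110: 9.
Smallest is K12 with 2 mismatches.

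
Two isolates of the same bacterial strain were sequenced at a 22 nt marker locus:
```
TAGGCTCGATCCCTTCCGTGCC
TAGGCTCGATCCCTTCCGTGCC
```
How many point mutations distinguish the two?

No positions differ; the sequences are identical.

0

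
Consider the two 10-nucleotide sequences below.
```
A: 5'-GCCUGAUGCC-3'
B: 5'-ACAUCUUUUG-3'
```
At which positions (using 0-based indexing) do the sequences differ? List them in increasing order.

0, 2, 4, 5, 7, 8, 9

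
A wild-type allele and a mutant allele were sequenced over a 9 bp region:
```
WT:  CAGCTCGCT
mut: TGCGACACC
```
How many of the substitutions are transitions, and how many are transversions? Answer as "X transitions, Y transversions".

Mismatches (1-based):
site 1: C→T (pyrimidine→pyrimidine, transition)
site 2: A→G (purine→purine, transition)
site 3: G→C (purine→pyrimidine, transversion)
site 4: C→G (pyrimidine→purine, transversion)
site 5: T→A (pyrimidine→purine, transversion)
site 7: G→A (purine→purine, transition)
site 9: T→C (pyrimidine→pyrimidine, transition)

4 transitions, 3 transversions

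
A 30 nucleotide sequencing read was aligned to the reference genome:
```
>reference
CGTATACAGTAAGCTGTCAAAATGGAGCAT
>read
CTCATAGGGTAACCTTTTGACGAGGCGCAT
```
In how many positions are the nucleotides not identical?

Comparing position by position, 12 positions differ: 2 (G/T), 3 (T/C), 7 (C/G), 8 (A/G), 13 (G/C), 16 (G/T), 18 (C/T), 19 (A/G), 21 (A/C), 22 (A/G), 23 (T/A), 26 (A/C).

12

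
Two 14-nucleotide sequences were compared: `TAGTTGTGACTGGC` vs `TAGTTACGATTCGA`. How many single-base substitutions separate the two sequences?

The sequences differ at sites 6, 7, 10, 12, 14 (1-based) — 5 in total.

5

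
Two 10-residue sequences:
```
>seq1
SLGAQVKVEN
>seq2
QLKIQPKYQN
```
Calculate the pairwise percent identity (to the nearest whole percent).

6 positions differ (1, 3, 4, 6, 8, 9), so 4 of 10 match: 4/10 = 40%.

40%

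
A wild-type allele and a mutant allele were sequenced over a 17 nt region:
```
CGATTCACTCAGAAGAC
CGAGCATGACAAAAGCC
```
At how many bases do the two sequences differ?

8

Comparing position by position, 8 bases differ: 4 (T/G), 5 (T/C), 6 (C/A), 7 (A/T), 8 (C/G), 9 (T/A), 12 (G/A), 16 (A/C).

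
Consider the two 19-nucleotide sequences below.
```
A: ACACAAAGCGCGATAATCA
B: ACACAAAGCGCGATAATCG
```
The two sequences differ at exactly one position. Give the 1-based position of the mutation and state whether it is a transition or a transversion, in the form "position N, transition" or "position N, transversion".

Position 19 changes A→G. A is a purine and G is a purine, so this is a transition.

position 19, transition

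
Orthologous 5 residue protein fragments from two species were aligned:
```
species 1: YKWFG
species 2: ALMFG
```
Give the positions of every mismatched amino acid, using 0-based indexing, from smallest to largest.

Scanning 0-based: 0: Y/A; 1: K/L; 2: W/M.

0, 1, 2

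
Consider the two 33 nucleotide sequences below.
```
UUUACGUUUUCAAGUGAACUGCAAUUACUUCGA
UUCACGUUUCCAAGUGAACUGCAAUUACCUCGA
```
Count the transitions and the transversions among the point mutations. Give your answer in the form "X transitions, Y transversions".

Mismatches (1-based):
site 3: U→C (pyrimidine→pyrimidine, transition)
site 10: U→C (pyrimidine→pyrimidine, transition)
site 29: U→C (pyrimidine→pyrimidine, transition)

3 transitions, 0 transversions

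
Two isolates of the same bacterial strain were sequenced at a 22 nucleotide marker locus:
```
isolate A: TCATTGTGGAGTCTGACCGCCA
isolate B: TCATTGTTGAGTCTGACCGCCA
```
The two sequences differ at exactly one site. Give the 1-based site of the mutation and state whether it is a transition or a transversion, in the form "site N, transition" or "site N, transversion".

Site 8 changes G→T. G is a purine and T is a pyrimidine, so this is a transversion.

site 8, transversion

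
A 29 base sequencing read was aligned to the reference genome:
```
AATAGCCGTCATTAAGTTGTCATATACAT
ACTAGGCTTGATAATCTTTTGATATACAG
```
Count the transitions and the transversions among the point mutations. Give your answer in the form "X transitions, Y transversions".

Mismatches (1-based):
base 2: A→C (purine→pyrimidine, transversion)
base 6: C→G (pyrimidine→purine, transversion)
base 8: G→T (purine→pyrimidine, transversion)
base 10: C→G (pyrimidine→purine, transversion)
base 13: T→A (pyrimidine→purine, transversion)
base 15: A→T (purine→pyrimidine, transversion)
base 16: G→C (purine→pyrimidine, transversion)
base 19: G→T (purine→pyrimidine, transversion)
base 21: C→G (pyrimidine→purine, transversion)
base 29: T→G (pyrimidine→purine, transversion)

0 transitions, 10 transversions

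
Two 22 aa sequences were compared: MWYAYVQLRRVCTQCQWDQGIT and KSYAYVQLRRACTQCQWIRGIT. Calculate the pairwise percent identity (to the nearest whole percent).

77%

Mismatches at positions 1, 2, 11, 18, 19 (1-based): 5 of 22.
Identical positions: 17/22 = 77.27% → 77%.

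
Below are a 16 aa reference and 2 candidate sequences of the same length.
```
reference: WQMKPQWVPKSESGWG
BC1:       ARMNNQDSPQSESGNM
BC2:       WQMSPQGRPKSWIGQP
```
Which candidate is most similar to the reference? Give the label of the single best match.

BC2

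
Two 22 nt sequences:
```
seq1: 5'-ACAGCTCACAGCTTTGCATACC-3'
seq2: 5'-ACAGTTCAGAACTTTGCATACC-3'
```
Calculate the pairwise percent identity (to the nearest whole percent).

3 positions differ (5, 9, 11), so 19 of 22 match: 19/22 = 86.36%.

86%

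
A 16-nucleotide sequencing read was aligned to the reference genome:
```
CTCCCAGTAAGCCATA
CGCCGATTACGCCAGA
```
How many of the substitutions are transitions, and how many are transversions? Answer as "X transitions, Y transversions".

Mismatches (1-based):
base 2: T→G (pyrimidine→purine, transversion)
base 5: C→G (pyrimidine→purine, transversion)
base 7: G→T (purine→pyrimidine, transversion)
base 10: A→C (purine→pyrimidine, transversion)
base 15: T→G (pyrimidine→purine, transversion)

0 transitions, 5 transversions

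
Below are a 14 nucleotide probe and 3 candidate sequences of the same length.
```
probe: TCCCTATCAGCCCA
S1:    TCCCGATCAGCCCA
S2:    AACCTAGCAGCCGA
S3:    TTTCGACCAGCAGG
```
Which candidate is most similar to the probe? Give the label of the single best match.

S1

S1 differs at 1 position; S2 differs at 4 positions; S3 differs at 7 positions. The closest is S1.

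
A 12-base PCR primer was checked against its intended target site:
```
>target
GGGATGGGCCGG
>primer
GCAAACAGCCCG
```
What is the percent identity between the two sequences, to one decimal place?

Mismatches at positions 2, 3, 5, 6, 7, 11 (1-based): 6 of 12.
Identical positions: 6/12 = 50% → 50.0%.

50.0%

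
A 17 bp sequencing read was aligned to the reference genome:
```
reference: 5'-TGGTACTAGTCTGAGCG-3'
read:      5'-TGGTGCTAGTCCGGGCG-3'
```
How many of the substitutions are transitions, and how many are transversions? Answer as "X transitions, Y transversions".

Mismatches (1-based):
base 5: A→G (purine→purine, transition)
base 12: T→C (pyrimidine→pyrimidine, transition)
base 14: A→G (purine→purine, transition)

3 transitions, 0 transversions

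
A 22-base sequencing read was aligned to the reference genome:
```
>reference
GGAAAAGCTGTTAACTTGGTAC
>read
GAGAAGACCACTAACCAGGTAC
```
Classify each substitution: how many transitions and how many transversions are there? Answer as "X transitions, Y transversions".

8 transitions, 1 transversion

Transitions (purine↔purine or pyrimidine↔pyrimidine): 2 G→A, 3 A→G, 6 A→G, 7 G→A, 9 T→C, 10 G→A, 11 T→C, 16 T→C.
Transversions (purine↔pyrimidine): 17 T→A.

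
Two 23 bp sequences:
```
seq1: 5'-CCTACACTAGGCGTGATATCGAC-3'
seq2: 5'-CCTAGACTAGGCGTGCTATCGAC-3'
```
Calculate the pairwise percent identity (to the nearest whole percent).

91%

2 positions differ (5, 16), so 21 of 23 match: 21/23 = 91.3%.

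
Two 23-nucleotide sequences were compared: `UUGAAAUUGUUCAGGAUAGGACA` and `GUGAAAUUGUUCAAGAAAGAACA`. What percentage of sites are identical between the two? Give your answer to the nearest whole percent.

83%

4 positions differ (1, 14, 17, 20), so 19 of 23 match: 19/23 = 82.61%.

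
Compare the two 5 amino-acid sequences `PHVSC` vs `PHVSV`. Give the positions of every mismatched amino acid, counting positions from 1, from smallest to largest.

5

Scanning 1-based: 5: C/V.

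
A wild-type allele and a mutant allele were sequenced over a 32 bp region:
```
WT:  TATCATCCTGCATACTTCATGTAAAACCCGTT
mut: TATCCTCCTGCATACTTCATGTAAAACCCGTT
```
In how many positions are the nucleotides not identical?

1

The sequences differ at positions 5 (1-based) — 1 in total.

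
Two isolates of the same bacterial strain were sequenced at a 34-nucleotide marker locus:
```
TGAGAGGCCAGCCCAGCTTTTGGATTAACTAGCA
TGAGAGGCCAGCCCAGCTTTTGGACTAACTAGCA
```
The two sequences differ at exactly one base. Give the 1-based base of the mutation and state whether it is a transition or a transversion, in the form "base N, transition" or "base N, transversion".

base 25, transition

The sequences differ only at base 25: T→C (pyrimidine→pyrimidine), a transition.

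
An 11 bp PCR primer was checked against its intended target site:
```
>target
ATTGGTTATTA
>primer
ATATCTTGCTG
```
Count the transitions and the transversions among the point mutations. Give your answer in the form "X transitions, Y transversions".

Transitions (purine↔purine or pyrimidine↔pyrimidine): 8 A→G, 9 T→C, 11 A→G.
Transversions (purine↔pyrimidine): 3 T→A, 4 G→T, 5 G→C.

3 transitions, 3 transversions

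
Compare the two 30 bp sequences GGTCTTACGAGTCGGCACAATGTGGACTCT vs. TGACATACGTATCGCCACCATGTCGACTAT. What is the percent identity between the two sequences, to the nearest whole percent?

Mismatches at positions 1, 3, 5, 10, 11, 15, 19, 24, 29 (1-based): 9 of 30.
Identical positions: 21/30 = 70% → 70%.

70%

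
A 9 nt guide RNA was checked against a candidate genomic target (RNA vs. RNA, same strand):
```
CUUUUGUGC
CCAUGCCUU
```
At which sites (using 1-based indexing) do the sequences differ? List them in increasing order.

Differences at site 2 (U→C), site 3 (U→A), site 5 (U→G), site 6 (G→C), site 7 (U→C), site 8 (G→U), site 9 (C→U).

2, 3, 5, 6, 7, 8, 9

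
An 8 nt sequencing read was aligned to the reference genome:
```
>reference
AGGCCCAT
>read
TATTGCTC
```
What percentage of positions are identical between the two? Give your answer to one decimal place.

7 positions differ (1, 2, 3, 4, 5, 7, 8), so 1 of 8 match: 1/8 = 12.5%.

12.5%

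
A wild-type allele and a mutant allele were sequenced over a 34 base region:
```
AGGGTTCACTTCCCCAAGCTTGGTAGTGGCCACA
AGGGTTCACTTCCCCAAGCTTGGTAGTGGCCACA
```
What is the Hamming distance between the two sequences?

0

No positions differ; the sequences are identical.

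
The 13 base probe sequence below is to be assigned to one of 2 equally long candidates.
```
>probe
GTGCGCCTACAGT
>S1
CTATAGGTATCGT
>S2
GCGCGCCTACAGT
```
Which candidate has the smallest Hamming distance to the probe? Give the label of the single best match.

Hamming distances to probe — S1: 8; S2: 1.
Smallest is S2 with 1 mismatch.

S2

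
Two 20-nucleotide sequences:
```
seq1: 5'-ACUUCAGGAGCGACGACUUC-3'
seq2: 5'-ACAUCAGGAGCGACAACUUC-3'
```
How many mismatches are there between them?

Mismatches (1-based): site 3: U→A; site 15: G→A.

2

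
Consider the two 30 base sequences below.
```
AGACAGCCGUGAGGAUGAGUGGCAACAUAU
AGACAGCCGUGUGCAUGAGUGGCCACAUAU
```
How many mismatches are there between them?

3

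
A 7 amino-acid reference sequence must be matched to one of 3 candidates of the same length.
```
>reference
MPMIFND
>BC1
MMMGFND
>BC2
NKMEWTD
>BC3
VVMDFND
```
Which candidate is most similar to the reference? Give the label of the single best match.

Hamming distances to reference — BC1: 2; BC2: 5; BC3: 3.
Smallest is BC1 with 2 mismatches.

BC1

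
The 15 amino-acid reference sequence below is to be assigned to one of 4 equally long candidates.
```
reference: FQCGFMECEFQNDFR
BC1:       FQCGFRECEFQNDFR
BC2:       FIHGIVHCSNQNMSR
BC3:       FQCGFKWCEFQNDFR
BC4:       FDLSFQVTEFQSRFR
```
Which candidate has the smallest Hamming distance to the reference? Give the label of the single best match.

Hamming distances to reference — BC1: 1; BC2: 9; BC3: 2; BC4: 8.
Smallest is BC1 with 1 mismatch.

BC1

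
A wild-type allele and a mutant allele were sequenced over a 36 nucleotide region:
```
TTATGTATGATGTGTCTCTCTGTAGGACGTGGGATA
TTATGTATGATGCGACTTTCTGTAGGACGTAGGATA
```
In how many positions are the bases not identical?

4

Mismatches (1-based): position 13: T→C; position 15: T→A; position 18: C→T; position 31: G→A.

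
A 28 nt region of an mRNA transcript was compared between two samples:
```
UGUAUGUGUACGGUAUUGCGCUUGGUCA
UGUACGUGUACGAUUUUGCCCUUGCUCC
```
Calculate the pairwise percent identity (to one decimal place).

6 positions differ (5, 13, 15, 20, 25, 28), so 22 of 28 match: 22/28 = 78.57%.

78.6%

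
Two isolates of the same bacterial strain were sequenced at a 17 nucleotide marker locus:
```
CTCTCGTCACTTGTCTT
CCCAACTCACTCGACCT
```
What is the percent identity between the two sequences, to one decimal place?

58.8%

7 positions differ (2, 4, 5, 6, 12, 14, 16), so 10 of 17 match: 10/17 = 58.82%.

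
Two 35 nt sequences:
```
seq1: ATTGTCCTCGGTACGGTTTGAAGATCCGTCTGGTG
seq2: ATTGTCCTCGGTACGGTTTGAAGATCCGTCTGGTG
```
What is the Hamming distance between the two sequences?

0

The two sequences are identical at every position.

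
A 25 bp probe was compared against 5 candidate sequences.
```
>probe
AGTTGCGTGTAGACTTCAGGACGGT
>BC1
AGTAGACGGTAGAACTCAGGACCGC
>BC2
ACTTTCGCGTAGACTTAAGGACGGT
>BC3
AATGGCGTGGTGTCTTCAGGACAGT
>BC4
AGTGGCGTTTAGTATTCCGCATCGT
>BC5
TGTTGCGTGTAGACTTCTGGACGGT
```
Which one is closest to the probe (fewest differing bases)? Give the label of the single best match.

BC5

Hamming distances to probe — BC1: 8; BC2: 4; BC3: 6; BC4: 8; BC5: 2.
Smallest is BC5 with 2 mismatches.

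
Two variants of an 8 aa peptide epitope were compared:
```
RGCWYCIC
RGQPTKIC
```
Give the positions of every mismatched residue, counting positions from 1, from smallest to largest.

Scanning 1-based: 3: C/Q; 4: W/P; 5: Y/T; 6: C/K.

3, 4, 5, 6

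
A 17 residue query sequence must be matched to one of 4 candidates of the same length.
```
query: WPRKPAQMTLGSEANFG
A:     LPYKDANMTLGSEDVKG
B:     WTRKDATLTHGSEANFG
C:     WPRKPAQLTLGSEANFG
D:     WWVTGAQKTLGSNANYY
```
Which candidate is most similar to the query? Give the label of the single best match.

C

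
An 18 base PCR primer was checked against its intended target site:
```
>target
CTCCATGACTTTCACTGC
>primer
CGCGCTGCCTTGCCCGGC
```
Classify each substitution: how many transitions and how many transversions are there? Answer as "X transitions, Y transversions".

Mismatches (1-based):
site 2: T→G (pyrimidine→purine, transversion)
site 4: C→G (pyrimidine→purine, transversion)
site 5: A→C (purine→pyrimidine, transversion)
site 8: A→C (purine→pyrimidine, transversion)
site 12: T→G (pyrimidine→purine, transversion)
site 14: A→C (purine→pyrimidine, transversion)
site 16: T→G (pyrimidine→purine, transversion)

0 transitions, 7 transversions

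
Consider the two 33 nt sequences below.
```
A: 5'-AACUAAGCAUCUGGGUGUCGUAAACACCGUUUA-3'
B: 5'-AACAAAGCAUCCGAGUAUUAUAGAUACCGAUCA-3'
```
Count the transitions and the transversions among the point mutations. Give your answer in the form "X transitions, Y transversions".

8 transitions, 2 transversions

Transitions (purine↔purine or pyrimidine↔pyrimidine): 12 U→C, 14 G→A, 17 G→A, 19 C→U, 20 G→A, 23 A→G, 25 C→U, 32 U→C.
Transversions (purine↔pyrimidine): 4 U→A, 30 U→A.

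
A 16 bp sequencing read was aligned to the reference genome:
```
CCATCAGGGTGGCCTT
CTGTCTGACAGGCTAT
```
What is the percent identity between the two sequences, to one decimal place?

50.0%

8 positions differ (2, 3, 6, 8, 9, 10, 14, 15), so 8 of 16 match: 8/16 = 50%.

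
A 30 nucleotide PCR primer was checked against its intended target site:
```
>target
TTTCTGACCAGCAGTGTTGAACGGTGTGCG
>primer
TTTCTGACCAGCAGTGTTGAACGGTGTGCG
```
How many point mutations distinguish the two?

The two sequences are identical at every position.

0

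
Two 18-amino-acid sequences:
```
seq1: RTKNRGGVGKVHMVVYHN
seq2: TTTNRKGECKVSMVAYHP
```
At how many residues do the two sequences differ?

The sequences differ at residues 1, 3, 6, 8, 9, 12, 15, 18 (1-based) — 8 in total.

8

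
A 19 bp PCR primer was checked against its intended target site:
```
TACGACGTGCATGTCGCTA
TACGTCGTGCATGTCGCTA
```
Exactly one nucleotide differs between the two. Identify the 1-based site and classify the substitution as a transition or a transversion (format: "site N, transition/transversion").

The sequences differ only at site 5: A→T (purine→pyrimidine), a transversion.

site 5, transversion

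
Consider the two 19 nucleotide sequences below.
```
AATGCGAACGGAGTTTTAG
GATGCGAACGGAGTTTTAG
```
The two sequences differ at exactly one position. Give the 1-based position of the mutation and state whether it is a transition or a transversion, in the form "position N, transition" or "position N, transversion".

Position 1 changes A→G. A is a purine and G is a purine, so this is a transition.

position 1, transition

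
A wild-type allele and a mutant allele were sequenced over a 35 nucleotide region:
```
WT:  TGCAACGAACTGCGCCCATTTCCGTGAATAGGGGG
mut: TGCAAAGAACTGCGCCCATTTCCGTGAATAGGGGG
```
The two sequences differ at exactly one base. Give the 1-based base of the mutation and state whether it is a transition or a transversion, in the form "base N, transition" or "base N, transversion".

base 6, transversion

The sequences differ only at base 6: C→A (pyrimidine→purine), a transversion.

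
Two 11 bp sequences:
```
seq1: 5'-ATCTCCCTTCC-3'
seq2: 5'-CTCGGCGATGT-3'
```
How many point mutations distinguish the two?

7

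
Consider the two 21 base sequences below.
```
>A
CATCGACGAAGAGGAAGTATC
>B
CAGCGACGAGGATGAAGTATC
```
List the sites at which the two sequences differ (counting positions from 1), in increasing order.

3, 10, 13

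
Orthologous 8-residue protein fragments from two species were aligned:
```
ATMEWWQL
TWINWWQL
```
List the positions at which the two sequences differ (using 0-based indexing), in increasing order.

0, 1, 2, 3

Scanning 0-based: 0: A/T; 1: T/W; 2: M/I; 3: E/N.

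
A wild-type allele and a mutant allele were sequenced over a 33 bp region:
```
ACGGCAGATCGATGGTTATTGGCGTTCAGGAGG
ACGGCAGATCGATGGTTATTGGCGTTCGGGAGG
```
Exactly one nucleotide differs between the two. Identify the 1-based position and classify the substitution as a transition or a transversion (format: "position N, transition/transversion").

The sequences differ only at position 28: A→G (purine→purine), a transition.

position 28, transition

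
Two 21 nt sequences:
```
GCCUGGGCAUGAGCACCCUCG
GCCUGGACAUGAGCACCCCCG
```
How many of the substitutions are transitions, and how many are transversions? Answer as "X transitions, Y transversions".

2 transitions, 0 transversions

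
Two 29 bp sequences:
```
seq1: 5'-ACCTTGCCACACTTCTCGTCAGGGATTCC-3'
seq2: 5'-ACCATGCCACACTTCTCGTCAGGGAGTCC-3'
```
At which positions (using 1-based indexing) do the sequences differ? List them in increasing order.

Scanning 1-based: 4: T/A; 26: T/G.

4, 26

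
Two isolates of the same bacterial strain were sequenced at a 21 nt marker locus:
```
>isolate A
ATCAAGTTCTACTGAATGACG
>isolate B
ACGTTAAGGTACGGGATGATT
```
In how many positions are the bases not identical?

12

Comparing position by position, 12 positions differ: 2 (T/C), 3 (C/G), 4 (A/T), 5 (A/T), 6 (G/A), 7 (T/A), 8 (T/G), 9 (C/G), 13 (T/G), 15 (A/G), 20 (C/T), 21 (G/T).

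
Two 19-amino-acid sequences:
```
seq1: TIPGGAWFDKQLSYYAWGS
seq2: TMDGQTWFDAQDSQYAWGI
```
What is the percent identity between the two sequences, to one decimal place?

57.9%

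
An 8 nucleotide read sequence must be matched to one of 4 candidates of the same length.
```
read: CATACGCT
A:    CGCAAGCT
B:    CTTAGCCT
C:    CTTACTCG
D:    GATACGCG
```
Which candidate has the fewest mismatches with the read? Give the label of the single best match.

Hamming distances to read — A: 3; B: 3; C: 3; D: 2.
Smallest is D with 2 mismatches.

D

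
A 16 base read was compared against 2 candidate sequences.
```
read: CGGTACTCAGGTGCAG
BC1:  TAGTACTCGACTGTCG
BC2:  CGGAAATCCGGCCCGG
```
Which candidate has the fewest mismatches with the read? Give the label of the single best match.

BC2

BC1 differs at 7 sites; BC2 differs at 6 sites. The closest is BC2.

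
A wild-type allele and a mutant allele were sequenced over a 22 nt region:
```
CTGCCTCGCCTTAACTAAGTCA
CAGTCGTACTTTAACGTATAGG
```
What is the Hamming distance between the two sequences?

Comparing position by position, 12 sites differ: 2 (T/A), 4 (C/T), 6 (T/G), 7 (C/T), 8 (G/A), 10 (C/T), 16 (T/G), 17 (A/T), 19 (G/T), 20 (T/A), 21 (C/G), 22 (A/G).

12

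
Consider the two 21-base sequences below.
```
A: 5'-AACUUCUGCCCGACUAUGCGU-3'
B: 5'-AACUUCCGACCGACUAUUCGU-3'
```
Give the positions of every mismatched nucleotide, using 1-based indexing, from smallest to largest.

Scanning 1-based: 7: U/C; 9: C/A; 18: G/U.

7, 9, 18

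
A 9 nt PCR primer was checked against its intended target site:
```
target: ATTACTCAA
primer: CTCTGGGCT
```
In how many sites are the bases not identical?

Comparing position by position, 8 sites differ: 1 (A/C), 3 (T/C), 4 (A/T), 5 (C/G), 6 (T/G), 7 (C/G), 8 (A/C), 9 (A/T).

8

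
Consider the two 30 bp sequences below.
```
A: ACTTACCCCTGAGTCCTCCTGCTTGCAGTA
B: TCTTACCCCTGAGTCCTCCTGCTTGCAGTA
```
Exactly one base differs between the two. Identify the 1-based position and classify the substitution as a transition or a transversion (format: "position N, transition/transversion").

Position 1 changes A→T. A is a purine and T is a pyrimidine, so this is a transversion.

position 1, transversion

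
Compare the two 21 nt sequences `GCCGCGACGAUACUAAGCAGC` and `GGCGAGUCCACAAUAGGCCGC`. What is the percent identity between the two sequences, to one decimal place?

61.9%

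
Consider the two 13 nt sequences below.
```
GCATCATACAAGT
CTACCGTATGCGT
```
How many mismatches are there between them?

7

The sequences differ at sites 1, 2, 4, 6, 9, 10, 11 (1-based) — 7 in total.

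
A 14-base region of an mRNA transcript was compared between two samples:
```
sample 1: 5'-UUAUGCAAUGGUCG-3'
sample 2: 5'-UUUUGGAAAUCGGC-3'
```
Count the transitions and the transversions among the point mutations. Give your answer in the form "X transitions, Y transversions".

0 transitions, 8 transversions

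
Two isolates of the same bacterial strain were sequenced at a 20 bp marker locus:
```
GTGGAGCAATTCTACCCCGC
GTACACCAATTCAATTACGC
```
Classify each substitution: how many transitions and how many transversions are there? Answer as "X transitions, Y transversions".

3 transitions, 4 transversions

Transitions (purine↔purine or pyrimidine↔pyrimidine): 3 G→A, 15 C→T, 16 C→T.
Transversions (purine↔pyrimidine): 4 G→C, 6 G→C, 13 T→A, 17 C→A.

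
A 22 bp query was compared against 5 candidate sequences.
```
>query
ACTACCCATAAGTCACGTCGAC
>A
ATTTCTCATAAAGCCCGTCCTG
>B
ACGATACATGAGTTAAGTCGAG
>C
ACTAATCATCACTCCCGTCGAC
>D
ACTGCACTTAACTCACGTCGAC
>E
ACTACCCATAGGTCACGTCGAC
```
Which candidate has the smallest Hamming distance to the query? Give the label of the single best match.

E

Hamming distances to query — A: 9; B: 7; C: 5; D: 4; E: 1.
Smallest is E with 1 mismatch.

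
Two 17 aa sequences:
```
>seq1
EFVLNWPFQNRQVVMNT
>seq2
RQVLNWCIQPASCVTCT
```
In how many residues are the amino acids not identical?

10

The sequences differ at residues 1, 2, 7, 8, 10, 11, 12, 13, 15, 16 (1-based) — 10 in total.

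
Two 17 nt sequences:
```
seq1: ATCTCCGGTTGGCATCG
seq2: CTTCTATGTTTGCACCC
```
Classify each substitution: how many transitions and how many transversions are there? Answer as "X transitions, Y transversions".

4 transitions, 5 transversions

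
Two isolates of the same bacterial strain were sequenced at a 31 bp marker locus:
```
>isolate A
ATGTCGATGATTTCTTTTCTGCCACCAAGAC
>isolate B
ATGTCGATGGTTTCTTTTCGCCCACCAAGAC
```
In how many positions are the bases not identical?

3

Comparing position by position, 3 positions differ: 10 (A/G), 20 (T/G), 21 (G/C).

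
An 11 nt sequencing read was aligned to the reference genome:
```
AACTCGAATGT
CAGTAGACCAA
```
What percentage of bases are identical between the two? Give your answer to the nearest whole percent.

36%

7 positions differ (1, 3, 5, 8, 9, 10, 11), so 4 of 11 match: 4/11 = 36.36%.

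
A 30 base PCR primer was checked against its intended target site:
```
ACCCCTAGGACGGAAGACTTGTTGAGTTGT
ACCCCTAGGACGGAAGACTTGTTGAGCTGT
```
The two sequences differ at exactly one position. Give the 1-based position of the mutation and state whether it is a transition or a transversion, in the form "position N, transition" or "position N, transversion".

The sequences differ only at position 27: T→C (pyrimidine→pyrimidine), a transition.

position 27, transition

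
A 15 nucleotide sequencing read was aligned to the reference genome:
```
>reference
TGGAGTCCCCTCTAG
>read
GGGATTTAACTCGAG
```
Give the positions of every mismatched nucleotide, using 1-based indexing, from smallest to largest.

Scanning 1-based: 1: T/G; 5: G/T; 7: C/T; 8: C/A; 9: C/A; 13: T/G.

1, 5, 7, 8, 9, 13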